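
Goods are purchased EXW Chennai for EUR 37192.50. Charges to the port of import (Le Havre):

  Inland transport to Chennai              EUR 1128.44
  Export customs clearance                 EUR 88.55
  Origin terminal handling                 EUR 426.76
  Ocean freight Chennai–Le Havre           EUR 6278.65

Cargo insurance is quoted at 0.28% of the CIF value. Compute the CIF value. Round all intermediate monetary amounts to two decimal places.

Let C be the CIF value. C = EXW price + pre-shipment costs + freight + 0.28% × C
C − 0.28% × C = 37192.50 + 1128.44 + 88.55 + 426.76 + 6278.65
0.9972 × C = 45114.90
C = 45114.90 / 0.9972 = 45241.58
Insurance premium = 0.28% × 45241.58 = 126.68

CIF value: EUR 45241.58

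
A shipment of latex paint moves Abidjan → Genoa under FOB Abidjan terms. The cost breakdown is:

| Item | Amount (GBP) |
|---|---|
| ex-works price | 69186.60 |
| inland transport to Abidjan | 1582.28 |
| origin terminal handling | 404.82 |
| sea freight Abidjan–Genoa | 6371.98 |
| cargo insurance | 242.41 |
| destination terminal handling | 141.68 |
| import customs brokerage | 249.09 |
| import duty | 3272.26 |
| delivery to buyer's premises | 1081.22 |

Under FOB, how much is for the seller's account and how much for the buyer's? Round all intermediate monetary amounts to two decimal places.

FOB: the seller bears costs until goods are on board at the origin port; the buyer bears freight, insurance and all costs thereafter.
Seller's account: goods 69186.60 + inland to port 1582.28 + origin terminal 404.82 = 71173.70
Buyer's account: freight 6371.98 + insurance 242.41 + destination terminal 141.68 + brokerage 249.09 + duty 3272.26 + delivery 1081.22 = 11358.64

Seller: GBP 71173.70; buyer: GBP 11358.64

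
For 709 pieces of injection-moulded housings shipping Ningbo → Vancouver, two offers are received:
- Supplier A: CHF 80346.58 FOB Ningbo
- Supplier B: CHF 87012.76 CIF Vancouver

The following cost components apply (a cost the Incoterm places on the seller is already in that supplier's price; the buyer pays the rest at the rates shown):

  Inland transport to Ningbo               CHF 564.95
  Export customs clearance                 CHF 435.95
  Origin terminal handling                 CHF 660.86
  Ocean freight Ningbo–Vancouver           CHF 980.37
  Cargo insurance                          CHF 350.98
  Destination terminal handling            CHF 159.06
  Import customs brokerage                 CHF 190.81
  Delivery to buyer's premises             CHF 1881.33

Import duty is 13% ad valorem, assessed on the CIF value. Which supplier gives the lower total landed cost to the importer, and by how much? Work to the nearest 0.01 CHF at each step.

Supplier A is cheaper by CHF 6028.36

Supplier A (FOB):
CIF value = FOB price + freight + insurance = 80346.58 + 980.37 + 350.98 = 81677.93
Import duty = 81677.93 × 13% = 10618.13
Buyer bears (A): 980.37 + 350.98 + 159.06 + 190.81 + 1881.33 = 3562.55
Landed cost (A) = invoice 80346.58 + 3562.55 + duty 10618.13 = 94527.26
Supplier B (CIF):
The CIF price already equals the CIF value: 87012.76
Import duty = 87012.76 × 13% = 11311.66
Buyer bears (B): 159.06 + 190.81 + 1881.33 = 2231.20
Landed cost (B) = invoice 87012.76 + 2231.20 + duty 11311.66 = 100555.62
Difference = |94527.26 − 100555.62| = 6028.36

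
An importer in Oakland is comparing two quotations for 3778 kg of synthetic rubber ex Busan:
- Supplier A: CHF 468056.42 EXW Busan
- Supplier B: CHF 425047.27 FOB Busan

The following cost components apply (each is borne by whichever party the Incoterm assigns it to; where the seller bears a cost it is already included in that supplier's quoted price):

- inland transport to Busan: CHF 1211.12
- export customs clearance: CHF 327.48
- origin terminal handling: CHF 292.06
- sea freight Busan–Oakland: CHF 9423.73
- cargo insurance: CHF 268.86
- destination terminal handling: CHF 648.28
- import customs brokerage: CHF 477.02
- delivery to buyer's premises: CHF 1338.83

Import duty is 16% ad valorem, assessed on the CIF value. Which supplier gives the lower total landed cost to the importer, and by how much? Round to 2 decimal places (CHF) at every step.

Supplier A (EXW):
CIF value = EXW price + inland to port + export clearance + origin terminal + freight + insurance = 468056.42 + 1211.12 + 327.48 + 292.06 + 9423.73 + 268.86 = 479579.67
Import duty = 479579.67 × 16% = 76732.75
Buyer bears (A): 1211.12 + 327.48 + 292.06 + 9423.73 + 268.86 + 648.28 + 477.02 + 1338.83 = 13987.38
Landed cost (A) = invoice 468056.42 + 13987.38 + duty 76732.75 = 558776.55
Supplier B (FOB):
CIF value = FOB price + freight + insurance = 425047.27 + 9423.73 + 268.86 = 434739.86
Import duty = 434739.86 × 16% = 69558.38
Buyer bears (B): 9423.73 + 268.86 + 648.28 + 477.02 + 1338.83 = 12156.72
Landed cost (B) = invoice 425047.27 + 12156.72 + duty 69558.38 = 506762.37
Difference = |558776.55 − 506762.37| = 52014.18

Supplier B is cheaper by CHF 52014.18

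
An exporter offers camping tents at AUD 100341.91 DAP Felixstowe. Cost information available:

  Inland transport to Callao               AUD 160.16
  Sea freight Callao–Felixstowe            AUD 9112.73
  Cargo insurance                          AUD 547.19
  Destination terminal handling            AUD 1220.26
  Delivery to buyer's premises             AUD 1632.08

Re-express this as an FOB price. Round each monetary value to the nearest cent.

FOB price: AUD 87829.65

Not relevant to the conversion: inland to port — on the seller under both DAP and FOB; already in the DAP price and stays in the FOB price.
From DAP to FOB, the seller no longer bears: freight, insurance, destination terminal, delivery.
FOB price = 100341.91 − 9112.73 − 547.19 − 1220.26 − 1632.08 = 87829.65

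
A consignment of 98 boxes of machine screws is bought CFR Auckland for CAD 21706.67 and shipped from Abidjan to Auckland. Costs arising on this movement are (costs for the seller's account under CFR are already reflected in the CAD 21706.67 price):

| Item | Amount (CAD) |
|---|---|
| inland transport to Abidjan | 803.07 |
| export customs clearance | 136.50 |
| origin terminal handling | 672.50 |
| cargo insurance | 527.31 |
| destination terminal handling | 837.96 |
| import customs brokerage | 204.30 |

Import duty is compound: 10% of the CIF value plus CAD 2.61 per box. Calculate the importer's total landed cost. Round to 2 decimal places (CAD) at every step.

Total landed cost: CAD 25755.42

CFR: the seller pays costs through ocean freight to the destination port, but not insurance.
Already in the invoice (seller's account under CFR): inland to port, export clearance, origin terminal — exclude.
CIF value = CFR price + insurance = 21706.67 + 527.31 = 22233.98
Ad valorem component: 22233.98 × 10% = 2223.40
Specific component: 98 × 2.61 = 255.78
Import duty = 2223.40 + 255.78 = 2479.18
Buyer bears: insurance 527.31 + destination terminal 837.96 + brokerage 204.30 + duty 2479.18 = 4048.75
Landed cost = invoice 21706.67 + 4048.75 = 25755.42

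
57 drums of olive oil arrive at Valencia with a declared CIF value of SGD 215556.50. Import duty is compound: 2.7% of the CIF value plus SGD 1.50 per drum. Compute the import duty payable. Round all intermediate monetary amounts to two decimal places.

Ad valorem component: 215556.50 × 2.7% = 5820.03
Specific component: 57 × 1.50 = 85.50
Import duty = 5820.03 + 85.50 = 5905.53

Import duty: SGD 5905.53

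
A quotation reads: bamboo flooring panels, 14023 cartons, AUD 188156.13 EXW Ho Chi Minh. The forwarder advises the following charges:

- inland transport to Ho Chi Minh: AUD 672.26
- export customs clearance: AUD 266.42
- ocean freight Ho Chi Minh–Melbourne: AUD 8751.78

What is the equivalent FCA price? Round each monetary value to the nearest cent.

FCA price: AUD 189094.81

Not relevant to the conversion: freight — on the buyer under both terms; not part of either seller's price.
From EXW to FCA, the seller additionally bears: inland to port, export clearance.
FCA price = 188156.13 + 672.26 + 266.42 = 189094.81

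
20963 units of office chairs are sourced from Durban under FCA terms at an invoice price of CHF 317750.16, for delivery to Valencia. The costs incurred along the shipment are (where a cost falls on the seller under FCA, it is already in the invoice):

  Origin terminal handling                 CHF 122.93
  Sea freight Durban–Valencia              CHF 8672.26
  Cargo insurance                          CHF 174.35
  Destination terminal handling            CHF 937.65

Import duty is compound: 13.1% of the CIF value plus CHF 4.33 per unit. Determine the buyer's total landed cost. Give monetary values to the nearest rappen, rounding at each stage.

Total landed cost: CHF 461227.42

FCA: the seller delivers export-cleared goods to the carrier; the buyer bears costs from that point.
CIF value = FCA price + origin terminal + freight + insurance = 317750.16 + 122.93 + 8672.26 + 174.35 = 326719.70
Ad valorem component: 326719.70 × 13.1% = 42800.28
Specific component: 20963 × 4.33 = 90769.79
Import duty = 42800.28 + 90769.79 = 133570.07
Buyer bears: origin terminal 122.93 + freight 8672.26 + insurance 174.35 + destination terminal 937.65 + duty 133570.07 = 143477.26
Landed cost = invoice 317750.16 + 143477.26 = 461227.42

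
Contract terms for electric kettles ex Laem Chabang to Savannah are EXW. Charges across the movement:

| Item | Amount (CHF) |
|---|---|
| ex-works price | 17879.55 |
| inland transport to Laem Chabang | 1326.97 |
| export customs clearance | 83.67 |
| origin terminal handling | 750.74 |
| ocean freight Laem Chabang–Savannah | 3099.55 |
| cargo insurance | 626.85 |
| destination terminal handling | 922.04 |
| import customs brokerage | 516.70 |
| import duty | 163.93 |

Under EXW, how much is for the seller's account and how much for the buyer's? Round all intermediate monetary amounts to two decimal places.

Seller: CHF 17879.55; buyer: CHF 7490.45

EXW: the seller makes goods available at their premises; the buyer bears all onward costs.
Seller's account: goods 17879.55 = 17879.55
Buyer's account: inland to port 1326.97 + export clearance 83.67 + origin terminal 750.74 + freight 3099.55 + insurance 626.85 + destination terminal 922.04 + brokerage 516.70 + duty 163.93 = 7490.45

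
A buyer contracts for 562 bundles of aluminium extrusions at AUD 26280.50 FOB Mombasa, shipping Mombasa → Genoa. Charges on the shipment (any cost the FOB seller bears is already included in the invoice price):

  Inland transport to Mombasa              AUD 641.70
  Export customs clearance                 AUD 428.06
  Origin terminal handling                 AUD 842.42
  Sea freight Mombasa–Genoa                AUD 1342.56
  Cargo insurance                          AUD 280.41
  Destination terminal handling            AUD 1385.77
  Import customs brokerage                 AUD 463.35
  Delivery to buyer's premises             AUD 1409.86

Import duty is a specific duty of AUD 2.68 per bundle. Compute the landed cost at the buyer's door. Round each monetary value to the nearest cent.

FOB: the seller bears costs until goods are on board at the origin port; the buyer bears freight, insurance and all costs thereafter.
Already in the invoice (seller's account under FOB): inland to port, export clearance, origin terminal — exclude.
CIF value = FOB price + freight + insurance = 26280.50 + 1342.56 + 280.41 = 27903.47
Import duty = 562 × 2.68 = 1506.16
Buyer bears: freight 1342.56 + insurance 280.41 + destination terminal 1385.77 + brokerage 463.35 + delivery 1409.86 + duty 1506.16 = 6388.11
Landed cost = invoice 26280.50 + 6388.11 = 32668.61

Total landed cost: AUD 32668.61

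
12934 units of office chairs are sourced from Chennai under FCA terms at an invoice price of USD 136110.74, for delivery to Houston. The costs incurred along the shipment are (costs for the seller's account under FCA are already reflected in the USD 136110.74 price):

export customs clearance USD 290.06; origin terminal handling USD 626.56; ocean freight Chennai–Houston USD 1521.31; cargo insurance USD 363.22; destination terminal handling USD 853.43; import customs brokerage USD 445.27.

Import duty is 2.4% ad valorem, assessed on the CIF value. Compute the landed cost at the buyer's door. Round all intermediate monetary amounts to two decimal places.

Total landed cost: USD 143247.45

FCA: the seller delivers export-cleared goods to the carrier; the buyer bears costs from that point.
Already in the invoice (seller's account under FCA): export clearance — exclude.
CIF value = FCA price + origin terminal + freight + insurance = 136110.74 + 626.56 + 1521.31 + 363.22 = 138621.83
Import duty = 138621.83 × 2.4% = 3326.92
Buyer bears: origin terminal 626.56 + freight 1521.31 + insurance 363.22 + destination terminal 853.43 + brokerage 445.27 + duty 3326.92 = 7136.71
Landed cost = invoice 136110.74 + 7136.71 = 143247.45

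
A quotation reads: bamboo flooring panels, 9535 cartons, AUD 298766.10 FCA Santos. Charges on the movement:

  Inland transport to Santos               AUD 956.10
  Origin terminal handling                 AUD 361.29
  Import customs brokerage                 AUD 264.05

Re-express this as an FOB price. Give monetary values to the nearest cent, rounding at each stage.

FOB price: AUD 299127.39

Not relevant to the conversion: inland to port — on the seller under both FCA and FOB; already in the FCA price and stays in the FOB price. brokerage — on the buyer under both terms; not part of either seller's price.
From FCA to FOB, the seller additionally bears: origin terminal.
FOB price = 298766.10 + 361.29 = 299127.39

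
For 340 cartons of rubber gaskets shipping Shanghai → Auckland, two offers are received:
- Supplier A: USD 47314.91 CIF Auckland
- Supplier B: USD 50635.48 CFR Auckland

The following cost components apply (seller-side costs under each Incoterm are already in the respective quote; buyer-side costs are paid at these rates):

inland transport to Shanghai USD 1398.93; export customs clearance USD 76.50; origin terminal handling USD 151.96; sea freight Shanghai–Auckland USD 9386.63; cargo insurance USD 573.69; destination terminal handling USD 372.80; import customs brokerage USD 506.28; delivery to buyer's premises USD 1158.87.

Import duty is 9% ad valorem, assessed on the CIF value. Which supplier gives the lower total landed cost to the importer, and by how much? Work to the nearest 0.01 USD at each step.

Supplier A (CIF):
The CIF price already equals the CIF value: 47314.91
Import duty = 47314.91 × 9% = 4258.34
Buyer bears (A): 372.80 + 506.28 + 1158.87 = 2037.95
Landed cost (A) = invoice 47314.91 + 2037.95 + duty 4258.34 = 53611.20
Supplier B (CFR):
CIF value = CFR price + insurance = 50635.48 + 573.69 = 51209.17
Import duty = 51209.17 × 9% = 4608.83
Buyer bears (B): 573.69 + 372.80 + 506.28 + 1158.87 = 2611.64
Landed cost (B) = invoice 50635.48 + 2611.64 + duty 4608.83 = 57855.95
Difference = |53611.20 − 57855.95| = 4244.75

Supplier A is cheaper by USD 4244.75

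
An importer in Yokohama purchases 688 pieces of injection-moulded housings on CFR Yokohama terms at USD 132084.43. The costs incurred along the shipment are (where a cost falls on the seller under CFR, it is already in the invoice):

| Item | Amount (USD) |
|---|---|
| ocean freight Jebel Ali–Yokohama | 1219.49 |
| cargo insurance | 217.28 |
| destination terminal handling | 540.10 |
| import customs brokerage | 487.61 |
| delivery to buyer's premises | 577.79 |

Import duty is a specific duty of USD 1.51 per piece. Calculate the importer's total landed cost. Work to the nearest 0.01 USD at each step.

Total landed cost: USD 134946.09

CFR: the seller pays costs through ocean freight to the destination port, but not insurance.
Already in the invoice (seller's account under CFR): freight — exclude.
CIF value = CFR price + insurance = 132084.43 + 217.28 = 132301.71
Import duty = 688 × 1.51 = 1038.88
Buyer bears: insurance 217.28 + destination terminal 540.10 + brokerage 487.61 + delivery 577.79 + duty 1038.88 = 2861.66
Landed cost = invoice 132084.43 + 2861.66 = 134946.09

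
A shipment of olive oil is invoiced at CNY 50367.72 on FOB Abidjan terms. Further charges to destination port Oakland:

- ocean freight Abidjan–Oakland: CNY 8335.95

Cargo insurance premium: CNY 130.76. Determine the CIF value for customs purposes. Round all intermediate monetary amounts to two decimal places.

CIF value: CNY 58834.43

CIF = FOB price + freight + insurance
CIF = 50367.72 + 8335.95 + 130.76 = 58834.43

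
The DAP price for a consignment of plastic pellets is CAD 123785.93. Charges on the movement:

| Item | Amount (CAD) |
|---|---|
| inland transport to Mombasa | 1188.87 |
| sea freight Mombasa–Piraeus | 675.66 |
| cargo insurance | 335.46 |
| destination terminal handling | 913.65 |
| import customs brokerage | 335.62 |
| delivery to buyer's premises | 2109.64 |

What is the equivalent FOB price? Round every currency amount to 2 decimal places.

Not relevant to the conversion: inland to port — on the seller under both DAP and FOB; already in the DAP price and stays in the FOB price. brokerage — on the buyer under both terms; not part of either seller's price.
From DAP to FOB, the seller no longer bears: freight, insurance, destination terminal, delivery.
FOB price = 123785.93 − 675.66 − 335.46 − 913.65 − 2109.64 = 119751.52

FOB price: CAD 119751.52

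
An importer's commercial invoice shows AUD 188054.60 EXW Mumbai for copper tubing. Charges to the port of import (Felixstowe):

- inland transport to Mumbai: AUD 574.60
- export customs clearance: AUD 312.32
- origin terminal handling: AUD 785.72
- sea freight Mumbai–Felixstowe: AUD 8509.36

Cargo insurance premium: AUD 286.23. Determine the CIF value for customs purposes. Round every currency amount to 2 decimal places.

CIF value: AUD 198522.83

CIF = EXW price + pre-shipment costs + freight + insurance
CIF = 188054.60 + 574.60 + 312.32 + 785.72 + 8509.36 + 286.23 = 198522.83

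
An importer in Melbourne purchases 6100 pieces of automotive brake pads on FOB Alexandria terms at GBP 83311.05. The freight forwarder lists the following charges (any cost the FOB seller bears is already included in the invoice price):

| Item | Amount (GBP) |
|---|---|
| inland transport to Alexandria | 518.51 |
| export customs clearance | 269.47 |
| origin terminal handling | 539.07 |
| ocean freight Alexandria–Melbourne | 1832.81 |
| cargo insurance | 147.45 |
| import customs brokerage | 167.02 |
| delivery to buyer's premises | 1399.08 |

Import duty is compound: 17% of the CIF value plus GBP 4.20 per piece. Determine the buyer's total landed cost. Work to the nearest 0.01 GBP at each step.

Total landed cost: GBP 126976.93

FOB: the seller bears costs until goods are on board at the origin port; the buyer bears freight, insurance and all costs thereafter.
Already in the invoice (seller's account under FOB): inland to port, export clearance, origin terminal — exclude.
CIF value = FOB price + freight + insurance = 83311.05 + 1832.81 + 147.45 = 85291.31
Ad valorem component: 85291.31 × 17% = 14499.52
Specific component: 6100 × 4.20 = 25620.00
Import duty = 14499.52 + 25620.00 = 40119.52
Buyer bears: freight 1832.81 + insurance 147.45 + brokerage 167.02 + delivery 1399.08 + duty 40119.52 = 43665.88
Landed cost = invoice 83311.05 + 43665.88 = 126976.93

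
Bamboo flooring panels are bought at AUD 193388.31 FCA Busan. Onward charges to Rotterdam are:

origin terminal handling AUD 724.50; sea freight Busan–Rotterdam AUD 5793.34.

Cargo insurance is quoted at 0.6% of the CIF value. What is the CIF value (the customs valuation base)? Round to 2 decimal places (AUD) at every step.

Let C be the CIF value. C = FCA price + pre-shipment costs + freight + 0.6% × C
C − 0.6% × C = 193388.31 + 724.50 + 5793.34
0.994 × C = 199906.15
C = 199906.15 / 0.994 = 201112.83
Insurance premium = 0.6% × 201112.83 = 1206.68

CIF value: AUD 201112.83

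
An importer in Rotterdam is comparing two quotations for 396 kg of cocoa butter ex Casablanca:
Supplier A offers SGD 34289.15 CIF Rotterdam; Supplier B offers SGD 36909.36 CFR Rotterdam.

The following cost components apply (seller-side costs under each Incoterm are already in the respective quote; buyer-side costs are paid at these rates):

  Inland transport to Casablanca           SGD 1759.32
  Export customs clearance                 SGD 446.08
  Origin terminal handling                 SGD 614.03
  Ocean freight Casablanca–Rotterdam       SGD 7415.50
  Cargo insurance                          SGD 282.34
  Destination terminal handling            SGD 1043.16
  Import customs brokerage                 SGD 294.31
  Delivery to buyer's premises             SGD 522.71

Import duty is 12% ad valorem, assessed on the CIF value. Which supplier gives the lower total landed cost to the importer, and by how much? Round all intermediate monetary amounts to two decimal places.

Supplier A (CIF):
The CIF price already equals the CIF value: 34289.15
Import duty = 34289.15 × 12% = 4114.70
Buyer bears (A): 1043.16 + 294.31 + 522.71 = 1860.18
Landed cost (A) = invoice 34289.15 + 1860.18 + duty 4114.70 = 40264.03
Supplier B (CFR):
CIF value = CFR price + insurance = 36909.36 + 282.34 = 37191.70
Import duty = 37191.70 × 12% = 4463.00
Buyer bears (B): 282.34 + 1043.16 + 294.31 + 522.71 = 2142.52
Landed cost (B) = invoice 36909.36 + 2142.52 + duty 4463.00 = 43514.88
Difference = |40264.03 − 43514.88| = 3250.85

Supplier A is cheaper by SGD 3250.85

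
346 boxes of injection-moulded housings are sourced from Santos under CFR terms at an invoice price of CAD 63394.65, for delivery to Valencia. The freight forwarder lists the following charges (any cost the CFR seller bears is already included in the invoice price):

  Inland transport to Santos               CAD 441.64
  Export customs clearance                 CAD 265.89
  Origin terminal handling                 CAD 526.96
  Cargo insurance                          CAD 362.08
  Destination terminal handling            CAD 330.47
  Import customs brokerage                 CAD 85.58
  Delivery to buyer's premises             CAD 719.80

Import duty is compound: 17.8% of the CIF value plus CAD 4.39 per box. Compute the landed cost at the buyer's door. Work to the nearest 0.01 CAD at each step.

CFR: the seller pays costs through ocean freight to the destination port, but not insurance.
Already in the invoice (seller's account under CFR): inland to port, export clearance, origin terminal — exclude.
CIF value = CFR price + insurance = 63394.65 + 362.08 = 63756.73
Ad valorem component: 63756.73 × 17.8% = 11348.70
Specific component: 346 × 4.39 = 1518.94
Import duty = 11348.70 + 1518.94 = 12867.64
Buyer bears: insurance 362.08 + destination terminal 330.47 + brokerage 85.58 + delivery 719.80 + duty 12867.64 = 14365.57
Landed cost = invoice 63394.65 + 14365.57 = 77760.22

Total landed cost: CAD 77760.22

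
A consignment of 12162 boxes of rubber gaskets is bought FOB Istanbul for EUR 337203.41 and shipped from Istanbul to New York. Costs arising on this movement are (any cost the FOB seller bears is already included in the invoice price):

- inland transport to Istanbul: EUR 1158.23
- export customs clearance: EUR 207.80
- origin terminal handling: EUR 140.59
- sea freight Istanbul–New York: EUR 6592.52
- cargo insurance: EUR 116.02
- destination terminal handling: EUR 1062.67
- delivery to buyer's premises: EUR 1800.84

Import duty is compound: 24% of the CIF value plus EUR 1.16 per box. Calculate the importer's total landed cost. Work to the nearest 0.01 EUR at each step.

Total landed cost: EUR 443422.25

FOB: the seller bears costs until goods are on board at the origin port; the buyer bears freight, insurance and all costs thereafter.
Already in the invoice (seller's account under FOB): inland to port, export clearance, origin terminal — exclude.
CIF value = FOB price + freight + insurance = 337203.41 + 6592.52 + 116.02 = 343911.95
Ad valorem component: 343911.95 × 24% = 82538.87
Specific component: 12162 × 1.16 = 14107.92
Import duty = 82538.87 + 14107.92 = 96646.79
Buyer bears: freight 6592.52 + insurance 116.02 + destination terminal 1062.67 + delivery 1800.84 + duty 96646.79 = 106218.84
Landed cost = invoice 337203.41 + 106218.84 = 443422.25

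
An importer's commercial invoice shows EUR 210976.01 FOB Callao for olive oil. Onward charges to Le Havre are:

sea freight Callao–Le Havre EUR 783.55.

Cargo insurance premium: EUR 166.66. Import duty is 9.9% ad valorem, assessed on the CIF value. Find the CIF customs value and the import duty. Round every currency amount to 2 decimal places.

CIF = FOB price + freight + insurance
CIF = 210976.01 + 783.55 + 166.66 = 211926.22
Import duty = 211926.22 × 9.9% = 20980.70

CIF value: EUR 211926.22; import duty: EUR 20980.70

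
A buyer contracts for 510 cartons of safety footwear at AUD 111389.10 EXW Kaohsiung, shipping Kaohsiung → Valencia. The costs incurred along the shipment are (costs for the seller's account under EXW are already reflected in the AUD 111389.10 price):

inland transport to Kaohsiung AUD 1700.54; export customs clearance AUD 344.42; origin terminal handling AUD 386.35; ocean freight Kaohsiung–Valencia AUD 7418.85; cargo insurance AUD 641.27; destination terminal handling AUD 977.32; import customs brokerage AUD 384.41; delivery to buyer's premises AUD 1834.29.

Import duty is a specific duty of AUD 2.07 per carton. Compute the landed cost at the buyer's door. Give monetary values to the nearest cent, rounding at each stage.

EXW: the seller makes goods available at their premises; the buyer bears all onward costs.
CIF value = EXW price + inland to port + export clearance + origin terminal + freight + insurance = 111389.10 + 1700.54 + 344.42 + 386.35 + 7418.85 + 641.27 = 121880.53
Import duty = 510 × 2.07 = 1055.70
Buyer bears: inland to port 1700.54 + export clearance 344.42 + origin terminal 386.35 + freight 7418.85 + insurance 641.27 + destination terminal 977.32 + brokerage 384.41 + delivery 1834.29 + duty 1055.70 = 14743.15
Landed cost = invoice 111389.10 + 14743.15 = 126132.25

Total landed cost: AUD 126132.25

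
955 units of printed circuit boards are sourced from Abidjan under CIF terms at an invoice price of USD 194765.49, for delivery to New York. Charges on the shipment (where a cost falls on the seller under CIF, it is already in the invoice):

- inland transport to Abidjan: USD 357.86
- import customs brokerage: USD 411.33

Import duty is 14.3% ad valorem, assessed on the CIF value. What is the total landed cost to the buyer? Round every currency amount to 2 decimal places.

CIF: the seller pays costs through ocean freight and marine insurance to the destination port.
Already in the invoice (seller's account under CIF): inland to port — exclude.
The CIF price already equals the CIF value: 194765.49
Import duty = 194765.49 × 14.3% = 27851.47
Buyer bears: brokerage 411.33 + duty 27851.47 = 28262.80
Landed cost = invoice 194765.49 + 28262.80 = 223028.29

Total landed cost: USD 223028.29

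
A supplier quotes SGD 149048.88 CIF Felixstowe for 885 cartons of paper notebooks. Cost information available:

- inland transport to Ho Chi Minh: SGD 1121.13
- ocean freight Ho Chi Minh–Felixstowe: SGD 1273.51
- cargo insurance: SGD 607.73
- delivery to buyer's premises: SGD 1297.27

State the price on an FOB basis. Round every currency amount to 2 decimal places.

FOB price: SGD 147167.64

Not relevant to the conversion: inland to port — on the seller under both CIF and FOB; already in the CIF price and stays in the FOB price. delivery — on the buyer under both terms; not part of either seller's price.
From CIF to FOB, the seller no longer bears: freight, insurance.
FOB price = 149048.88 − 1273.51 − 607.73 = 147167.64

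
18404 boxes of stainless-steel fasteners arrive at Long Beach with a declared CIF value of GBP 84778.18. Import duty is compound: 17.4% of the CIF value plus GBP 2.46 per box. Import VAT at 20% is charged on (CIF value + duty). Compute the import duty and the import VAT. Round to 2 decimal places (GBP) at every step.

Import duty: GBP 60025.24; import VAT: GBP 28960.68

Ad valorem component: 84778.18 × 17.4% = 14751.40
Specific component: 18404 × 2.46 = 45273.84
Import duty = 14751.40 + 45273.84 = 60025.24
VAT base = CIF + duty = 84778.18 + 60025.24 = 144803.42
Import VAT = 144803.42 × 20% = 28960.68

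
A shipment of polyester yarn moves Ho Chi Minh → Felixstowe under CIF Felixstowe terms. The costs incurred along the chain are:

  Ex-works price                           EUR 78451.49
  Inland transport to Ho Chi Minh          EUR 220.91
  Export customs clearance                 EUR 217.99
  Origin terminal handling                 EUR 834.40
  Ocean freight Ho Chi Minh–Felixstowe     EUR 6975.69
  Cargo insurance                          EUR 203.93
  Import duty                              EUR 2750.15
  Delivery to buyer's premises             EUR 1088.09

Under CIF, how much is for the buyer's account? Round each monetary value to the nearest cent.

CIF: the seller pays costs through ocean freight and marine insurance to the destination port.
Seller's account: goods 78451.49 + inland to port 220.91 + export clearance 217.99 + origin terminal 834.40 + freight 6975.69 + insurance 203.93 = 86904.41
Buyer's account: duty 2750.15 + delivery 1088.09 = 3838.24

Buyer's account: EUR 3838.24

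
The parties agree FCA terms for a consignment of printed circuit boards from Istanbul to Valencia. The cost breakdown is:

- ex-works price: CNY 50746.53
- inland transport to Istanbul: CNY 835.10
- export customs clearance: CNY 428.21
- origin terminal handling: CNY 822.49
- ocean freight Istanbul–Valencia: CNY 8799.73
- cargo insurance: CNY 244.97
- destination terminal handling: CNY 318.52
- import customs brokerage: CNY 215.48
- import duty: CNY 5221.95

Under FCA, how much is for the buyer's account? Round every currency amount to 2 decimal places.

FCA: the seller delivers export-cleared goods to the carrier; the buyer bears costs from that point.
Seller's account: goods 50746.53 + inland to port 835.10 + export clearance 428.21 = 52009.84
Buyer's account: origin terminal 822.49 + freight 8799.73 + insurance 244.97 + destination terminal 318.52 + brokerage 215.48 + duty 5221.95 = 15623.14

Buyer's account: CNY 15623.14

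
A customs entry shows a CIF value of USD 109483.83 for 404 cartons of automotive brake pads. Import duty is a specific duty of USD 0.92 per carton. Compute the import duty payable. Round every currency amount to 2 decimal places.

Import duty = 404 × 0.92 = 371.68

Import duty: USD 371.68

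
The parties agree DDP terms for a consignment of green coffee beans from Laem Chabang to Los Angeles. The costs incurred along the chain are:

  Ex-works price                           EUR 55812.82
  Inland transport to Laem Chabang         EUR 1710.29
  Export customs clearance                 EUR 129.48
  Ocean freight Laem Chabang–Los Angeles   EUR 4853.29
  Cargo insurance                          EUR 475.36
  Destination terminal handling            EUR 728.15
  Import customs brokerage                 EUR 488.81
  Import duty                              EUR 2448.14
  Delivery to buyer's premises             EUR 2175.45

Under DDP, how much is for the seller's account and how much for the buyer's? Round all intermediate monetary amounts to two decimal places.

Seller: EUR 68821.79; buyer: EUR 0.00

DDP: the seller bears all costs including import duty.
Seller's account: goods 55812.82 + inland to port 1710.29 + export clearance 129.48 + freight 4853.29 + insurance 475.36 + destination terminal 728.15 + brokerage 488.81 + duty 2448.14 + delivery 2175.45 = 68821.79
Buyer's account: 0.00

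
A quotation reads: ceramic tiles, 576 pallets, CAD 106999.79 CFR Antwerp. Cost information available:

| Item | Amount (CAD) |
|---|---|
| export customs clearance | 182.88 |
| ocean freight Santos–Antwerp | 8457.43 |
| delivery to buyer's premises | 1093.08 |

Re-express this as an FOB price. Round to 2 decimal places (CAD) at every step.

Not relevant to the conversion: export clearance — on the seller under both CFR and FOB; already in the CFR price and stays in the FOB price. delivery — on the buyer under both terms; not part of either seller's price.
From CFR to FOB, the seller no longer bears: freight.
FOB price = 106999.79 − 8457.43 = 98542.36

FOB price: CAD 98542.36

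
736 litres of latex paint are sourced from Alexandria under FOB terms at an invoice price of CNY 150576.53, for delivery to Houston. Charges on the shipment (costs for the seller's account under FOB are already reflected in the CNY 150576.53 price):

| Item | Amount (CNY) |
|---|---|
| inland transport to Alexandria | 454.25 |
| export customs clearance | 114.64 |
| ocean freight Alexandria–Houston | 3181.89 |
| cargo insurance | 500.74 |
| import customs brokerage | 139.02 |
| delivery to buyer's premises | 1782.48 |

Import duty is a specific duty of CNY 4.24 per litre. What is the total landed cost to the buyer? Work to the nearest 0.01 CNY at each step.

Total landed cost: CNY 159301.30

FOB: the seller bears costs until goods are on board at the origin port; the buyer bears freight, insurance and all costs thereafter.
Already in the invoice (seller's account under FOB): inland to port, export clearance — exclude.
CIF value = FOB price + freight + insurance = 150576.53 + 3181.89 + 500.74 = 154259.16
Import duty = 736 × 4.24 = 3120.64
Buyer bears: freight 3181.89 + insurance 500.74 + brokerage 139.02 + delivery 1782.48 + duty 3120.64 = 8724.77
Landed cost = invoice 150576.53 + 8724.77 = 159301.30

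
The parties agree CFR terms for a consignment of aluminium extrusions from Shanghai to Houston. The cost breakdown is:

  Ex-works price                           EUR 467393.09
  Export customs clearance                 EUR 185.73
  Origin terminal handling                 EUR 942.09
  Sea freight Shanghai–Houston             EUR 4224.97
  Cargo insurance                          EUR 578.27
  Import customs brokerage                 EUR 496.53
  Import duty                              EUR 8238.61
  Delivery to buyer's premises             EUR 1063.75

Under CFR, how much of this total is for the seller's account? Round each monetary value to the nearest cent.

Seller's account: EUR 472745.88

CFR: the seller pays costs through ocean freight to the destination port, but not insurance.
Seller's account: goods 467393.09 + export clearance 185.73 + origin terminal 942.09 + freight 4224.97 = 472745.88
Buyer's account: insurance 578.27 + brokerage 496.53 + duty 8238.61 + delivery 1063.75 = 10377.16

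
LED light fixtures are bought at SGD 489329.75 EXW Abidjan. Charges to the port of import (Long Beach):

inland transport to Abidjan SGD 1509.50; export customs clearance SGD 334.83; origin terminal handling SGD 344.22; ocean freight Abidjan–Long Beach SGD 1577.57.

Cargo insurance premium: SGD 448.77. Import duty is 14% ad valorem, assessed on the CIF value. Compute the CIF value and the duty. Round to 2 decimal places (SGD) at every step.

CIF = EXW price + pre-shipment costs + freight + insurance
CIF = 489329.75 + 1509.50 + 334.83 + 344.22 + 1577.57 + 448.77 = 493544.64
Import duty = 493544.64 × 14% = 69096.25

CIF value: SGD 493544.64; import duty: SGD 69096.25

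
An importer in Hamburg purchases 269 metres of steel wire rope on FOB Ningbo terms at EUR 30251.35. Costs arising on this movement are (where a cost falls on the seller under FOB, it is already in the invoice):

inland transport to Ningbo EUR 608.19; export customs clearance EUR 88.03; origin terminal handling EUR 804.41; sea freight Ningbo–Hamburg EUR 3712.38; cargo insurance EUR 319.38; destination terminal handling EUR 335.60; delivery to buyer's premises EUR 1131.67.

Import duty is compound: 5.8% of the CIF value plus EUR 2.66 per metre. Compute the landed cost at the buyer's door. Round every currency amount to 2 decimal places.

Total landed cost: EUR 38454.34

FOB: the seller bears costs until goods are on board at the origin port; the buyer bears freight, insurance and all costs thereafter.
Already in the invoice (seller's account under FOB): inland to port, export clearance, origin terminal — exclude.
CIF value = FOB price + freight + insurance = 30251.35 + 3712.38 + 319.38 = 34283.11
Ad valorem component: 34283.11 × 5.8% = 1988.42
Specific component: 269 × 2.66 = 715.54
Import duty = 1988.42 + 715.54 = 2703.96
Buyer bears: freight 3712.38 + insurance 319.38 + destination terminal 335.60 + delivery 1131.67 + duty 2703.96 = 8202.99
Landed cost = invoice 30251.35 + 8202.99 = 38454.34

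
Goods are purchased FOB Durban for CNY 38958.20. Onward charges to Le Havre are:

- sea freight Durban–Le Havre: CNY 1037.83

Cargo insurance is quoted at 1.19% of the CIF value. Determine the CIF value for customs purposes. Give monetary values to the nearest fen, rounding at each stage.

Let C be the CIF value. C = FOB price + freight + 1.19% × C
C − 1.19% × C = 38958.20 + 1037.83
0.9881 × C = 39996.03
C = 39996.03 / 0.9881 = 40477.71
Insurance premium = 1.19% × 40477.71 = 481.68

CIF value: CNY 40477.71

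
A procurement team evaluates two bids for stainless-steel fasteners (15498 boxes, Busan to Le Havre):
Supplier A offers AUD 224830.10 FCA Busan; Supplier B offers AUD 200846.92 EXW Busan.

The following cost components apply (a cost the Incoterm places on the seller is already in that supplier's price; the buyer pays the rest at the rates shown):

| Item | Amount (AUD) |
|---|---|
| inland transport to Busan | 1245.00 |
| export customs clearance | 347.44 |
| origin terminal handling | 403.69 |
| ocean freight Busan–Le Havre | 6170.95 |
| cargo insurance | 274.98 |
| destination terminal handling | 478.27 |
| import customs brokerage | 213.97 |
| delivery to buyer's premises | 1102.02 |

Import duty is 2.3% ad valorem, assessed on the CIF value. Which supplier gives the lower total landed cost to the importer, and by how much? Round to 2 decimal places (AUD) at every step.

Supplier B is cheaper by AUD 22905.72

Supplier A (FCA):
CIF value = FCA price + origin terminal + freight + insurance = 224830.10 + 403.69 + 6170.95 + 274.98 = 231679.72
Import duty = 231679.72 × 2.3% = 5328.63
Buyer bears (A): 403.69 + 6170.95 + 274.98 + 478.27 + 213.97 + 1102.02 = 8643.88
Landed cost (A) = invoice 224830.10 + 8643.88 + duty 5328.63 = 238802.61
Supplier B (EXW):
CIF value = EXW price + inland to port + export clearance + origin terminal + freight + insurance = 200846.92 + 1245.00 + 347.44 + 403.69 + 6170.95 + 274.98 = 209288.98
Import duty = 209288.98 × 2.3% = 4813.65
Buyer bears (B): 1245.00 + 347.44 + 403.69 + 6170.95 + 274.98 + 478.27 + 213.97 + 1102.02 = 10236.32
Landed cost (B) = invoice 200846.92 + 10236.32 + duty 4813.65 = 215896.89
Difference = |238802.61 − 215896.89| = 22905.72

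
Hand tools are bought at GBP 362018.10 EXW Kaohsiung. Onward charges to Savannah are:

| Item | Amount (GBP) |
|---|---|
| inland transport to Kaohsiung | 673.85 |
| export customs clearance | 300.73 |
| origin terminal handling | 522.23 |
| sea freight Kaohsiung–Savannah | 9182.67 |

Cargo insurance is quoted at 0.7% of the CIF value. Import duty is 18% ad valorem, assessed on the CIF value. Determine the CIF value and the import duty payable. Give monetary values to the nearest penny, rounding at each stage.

CIF value: GBP 375324.85; import duty: GBP 67558.47

Let C be the CIF value. C = EXW price + pre-shipment costs + freight + 0.7% × C
C − 0.7% × C = 362018.10 + 673.85 + 300.73 + 522.23 + 9182.67
0.993 × C = 372697.58
C = 372697.58 / 0.993 = 375324.85
Insurance premium = 0.7% × 375324.85 = 2627.27
Import duty = 375324.85 × 18% = 67558.47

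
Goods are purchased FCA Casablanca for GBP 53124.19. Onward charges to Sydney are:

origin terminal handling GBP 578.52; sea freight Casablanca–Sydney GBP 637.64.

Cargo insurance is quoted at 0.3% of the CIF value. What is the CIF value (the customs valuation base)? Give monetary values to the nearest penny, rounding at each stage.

CIF value: GBP 54503.86

Let C be the CIF value. C = FCA price + pre-shipment costs + freight + 0.3% × C
C − 0.3% × C = 53124.19 + 578.52 + 637.64
0.997 × C = 54340.35
C = 54340.35 / 0.997 = 54503.86
Insurance premium = 0.3% × 54503.86 = 163.51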